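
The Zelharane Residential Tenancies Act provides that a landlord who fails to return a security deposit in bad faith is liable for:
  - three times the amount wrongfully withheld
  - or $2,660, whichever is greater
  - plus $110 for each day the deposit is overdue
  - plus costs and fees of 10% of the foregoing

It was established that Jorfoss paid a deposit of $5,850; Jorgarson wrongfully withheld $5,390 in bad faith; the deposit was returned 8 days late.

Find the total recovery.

$18,755

Trebled: 3 × $5,390 = $16,170
Minimum $2,660: $16,170 meets the minimum, no increase.
Late-return penalty: 8 × $110 = $880
Damages plus late penalty: $16,170 + $880 = $17,050
Costs and fees: 10% of $17,050 = $1,705
Total recovery: $17,050 + $1,705 = $18,755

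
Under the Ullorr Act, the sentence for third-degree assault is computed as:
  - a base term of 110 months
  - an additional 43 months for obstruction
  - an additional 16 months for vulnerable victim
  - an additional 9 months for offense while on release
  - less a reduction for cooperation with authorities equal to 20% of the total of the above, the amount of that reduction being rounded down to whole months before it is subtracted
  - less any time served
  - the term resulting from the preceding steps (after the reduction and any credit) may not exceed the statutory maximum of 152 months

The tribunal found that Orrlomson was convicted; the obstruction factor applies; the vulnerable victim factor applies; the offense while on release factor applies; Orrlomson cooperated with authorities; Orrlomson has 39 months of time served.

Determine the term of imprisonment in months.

Obstruction enhancement: +43 months
Vulnerable victim enhancement: +16 months
Offense while on release enhancement: +9 months
Adjusted term: 110 months + 43 months + 16 months + 9 months = 178 months
Cooperation with authorities reduction: 20% of 178 months = 35 months (rounded down)
After reduction: 178 − 35 = 143 months
Less time served: 143 months − 39 months = 104 months
Cap at 152 months: 104 months is within the cap, no reduction.

Sentence: 104 months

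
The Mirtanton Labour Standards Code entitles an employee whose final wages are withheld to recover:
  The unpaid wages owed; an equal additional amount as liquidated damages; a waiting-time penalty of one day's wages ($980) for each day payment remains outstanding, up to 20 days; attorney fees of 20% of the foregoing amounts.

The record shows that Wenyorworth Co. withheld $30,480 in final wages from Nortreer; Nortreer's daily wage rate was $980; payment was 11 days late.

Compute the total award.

Liquidated damages (equal amount): $30,480
Penalty days: min(11, 20) = 11
Waiting-time penalty: 11 × $980 = $10,780
Subtotal: $30,480 + $30,480 + $10,780 = $71,740
Attorney fees: 20% of $71,740 = $14,348
Total award: $71,740 + $14,348 = $86,088

$86,088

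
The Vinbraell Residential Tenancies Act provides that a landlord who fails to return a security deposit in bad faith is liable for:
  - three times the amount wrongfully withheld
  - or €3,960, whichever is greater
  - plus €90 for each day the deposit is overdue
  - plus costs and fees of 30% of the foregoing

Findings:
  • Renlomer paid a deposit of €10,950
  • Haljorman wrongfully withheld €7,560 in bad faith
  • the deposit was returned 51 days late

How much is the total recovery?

Trebled: 3 × €7,560 = €22,680
Minimum €3,960: €22,680 meets the minimum, no increase.
Late-return penalty: 51 × €90 = €4,590
Damages plus late penalty: €22,680 + €4,590 = €27,270
Costs and fees: 30% of €27,270 = €8,181
Total recovery: €27,270 + €8,181 = €35,451

€35,451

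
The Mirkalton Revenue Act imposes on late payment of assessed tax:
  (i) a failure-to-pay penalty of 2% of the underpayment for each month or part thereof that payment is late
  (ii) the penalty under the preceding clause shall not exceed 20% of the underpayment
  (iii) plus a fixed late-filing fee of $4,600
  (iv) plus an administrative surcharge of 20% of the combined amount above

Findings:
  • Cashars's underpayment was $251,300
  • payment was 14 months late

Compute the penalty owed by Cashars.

Accrued rate: 2% × 14 = 28%, capped at 20% → 20%
Failure-to-pay penalty: 20% of $251,300 = $50,260
Penalty before surcharge: $50,260 + $4,600 = $54,860
Administrative surcharge: 20% of $54,860 = $10,972
Total penalty: $54,860 + $10,972 = $65,832

$65,832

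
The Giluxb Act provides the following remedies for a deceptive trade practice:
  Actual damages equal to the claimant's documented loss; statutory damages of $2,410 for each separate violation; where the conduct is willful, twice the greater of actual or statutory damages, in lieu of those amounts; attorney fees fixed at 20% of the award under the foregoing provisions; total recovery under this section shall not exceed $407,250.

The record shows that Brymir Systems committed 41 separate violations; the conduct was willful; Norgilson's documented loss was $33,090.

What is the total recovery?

Statutory damages: 41 × $2,410 = $98,810
Greater of actual damages ($33,090) or statutory damages ($98,810): $98,810
Doubled: 2 × $98,810 = $197,620
Attorney fees: 20% of $197,620 = $39,524
Total before cap: $197,620 + $39,524 = $237,144
Cap at $407,250: $237,144 is within the cap, no reduction.

Total recovery: $237,144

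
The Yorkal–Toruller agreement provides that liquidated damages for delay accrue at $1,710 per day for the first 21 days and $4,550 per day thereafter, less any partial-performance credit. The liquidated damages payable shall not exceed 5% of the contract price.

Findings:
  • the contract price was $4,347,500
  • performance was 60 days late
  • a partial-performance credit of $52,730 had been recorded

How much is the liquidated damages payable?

First 21 days: 21 × $1,710 = $35,910
Remaining days: (60 − 21) × $4,550 = $177,450
Accrued per-day damages: $35,910 + $177,450 = $213,360
Less partial-performance credit: $213,360 − $52,730 = $160,630
Cap: 5% of $4,347,500 = $217,375
Cap at $217,375: $160,630 is within the cap, no reduction.

$160,630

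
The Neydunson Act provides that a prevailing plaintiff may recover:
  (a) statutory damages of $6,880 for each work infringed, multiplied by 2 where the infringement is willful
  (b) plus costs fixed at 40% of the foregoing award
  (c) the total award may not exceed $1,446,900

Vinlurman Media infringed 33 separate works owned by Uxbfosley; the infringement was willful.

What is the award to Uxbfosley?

Statutory damages: 33 × $6,880 = $227,040
Doubled: 2 × $227,040 = $454,080
Costs: 40% of $454,080 = $181,632
Award plus costs: $454,080 + $181,632 = $635,712
Cap at $1,446,900: $635,712 is within the cap, no reduction.

$635,712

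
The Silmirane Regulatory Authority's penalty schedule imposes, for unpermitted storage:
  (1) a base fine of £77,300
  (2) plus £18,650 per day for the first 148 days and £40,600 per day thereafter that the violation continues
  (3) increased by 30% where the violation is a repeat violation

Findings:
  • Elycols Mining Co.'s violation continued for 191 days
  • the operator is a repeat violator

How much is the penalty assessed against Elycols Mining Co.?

£5,958,290

First 148 days: 148 × £18,650 = £2,760,200
Remaining days: (191 − 148) × £40,600 = £1,745,800
Per-day component: £2,760,200 + £1,745,800 = £4,506,000
Base plus per-day: £77,300 + £4,506,000 = £4,583,300
Enhancement: 30% of £4,583,300 = £1,374,990
Enhanced fine: £4,583,300 + £1,374,990 = £5,958,290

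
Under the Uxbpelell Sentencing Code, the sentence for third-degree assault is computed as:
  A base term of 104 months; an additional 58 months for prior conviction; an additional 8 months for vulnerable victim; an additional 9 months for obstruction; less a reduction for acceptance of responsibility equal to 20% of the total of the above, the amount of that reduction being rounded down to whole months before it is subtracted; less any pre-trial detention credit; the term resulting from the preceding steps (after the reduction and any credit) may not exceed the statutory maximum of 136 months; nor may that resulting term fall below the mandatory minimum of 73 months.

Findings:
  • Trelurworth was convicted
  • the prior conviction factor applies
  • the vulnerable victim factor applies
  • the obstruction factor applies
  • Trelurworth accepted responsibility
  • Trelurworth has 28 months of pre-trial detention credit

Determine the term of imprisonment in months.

116 months

Prior conviction enhancement: +58 months
Vulnerable victim enhancement: +8 months
Obstruction enhancement: +9 months
Adjusted term: 104 months + 58 months + 8 months + 9 months = 179 months
Acceptance of responsibility reduction: 20% of 179 months = 35 months (rounded down)
After reduction: 179 − 35 = 144 months
Less pre-trial detention credit: 144 months − 28 months = 116 months
Cap at 136 months: 116 months is within the cap, no reduction.
Minimum 73 months: 116 months meets the minimum, no increase.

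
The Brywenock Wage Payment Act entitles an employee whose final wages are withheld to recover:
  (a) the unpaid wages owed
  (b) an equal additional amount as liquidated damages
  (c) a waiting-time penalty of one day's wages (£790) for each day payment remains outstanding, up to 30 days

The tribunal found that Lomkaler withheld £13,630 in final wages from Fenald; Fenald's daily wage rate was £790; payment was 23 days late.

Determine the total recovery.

Liquidated damages (equal amount): £13,630
Penalty days: min(23, 30) = 23
Waiting-time penalty: 23 × £790 = £18,170
Total award: £13,630 + £13,630 + £18,170 = £45,430

£45,430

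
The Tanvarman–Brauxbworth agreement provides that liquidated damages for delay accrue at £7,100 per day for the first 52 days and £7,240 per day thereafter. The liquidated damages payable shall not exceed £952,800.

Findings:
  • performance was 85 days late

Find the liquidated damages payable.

£608,120

First 52 days: 52 × £7,100 = £369,200
Remaining days: (85 − 52) × £7,240 = £238,920
Accrued per-day damages: £369,200 + £238,920 = £608,120
Cap at £952,800: £608,120 is within the cap, no reduction.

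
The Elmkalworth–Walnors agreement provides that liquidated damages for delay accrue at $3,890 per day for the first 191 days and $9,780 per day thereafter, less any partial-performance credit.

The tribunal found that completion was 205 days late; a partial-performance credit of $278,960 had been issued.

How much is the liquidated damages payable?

$600,950

First 191 days: 191 × $3,890 = $742,990
Remaining days: (205 − 191) × $9,780 = $136,920
Accrued per-day damages: $742,990 + $136,920 = $879,910
Less partial-performance credit: $879,910 − $278,960 = $600,950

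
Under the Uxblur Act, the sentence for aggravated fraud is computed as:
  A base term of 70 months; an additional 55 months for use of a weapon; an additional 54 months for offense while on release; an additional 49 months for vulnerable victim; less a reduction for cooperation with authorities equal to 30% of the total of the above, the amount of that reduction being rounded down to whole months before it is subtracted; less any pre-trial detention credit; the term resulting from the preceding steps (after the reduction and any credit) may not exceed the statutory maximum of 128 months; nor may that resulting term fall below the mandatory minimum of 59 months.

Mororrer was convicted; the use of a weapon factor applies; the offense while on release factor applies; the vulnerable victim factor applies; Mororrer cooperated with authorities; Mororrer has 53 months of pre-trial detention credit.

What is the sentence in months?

Use of a weapon enhancement: +55 months
Offense while on release enhancement: +54 months
Vulnerable victim enhancement: +49 months
Adjusted term: 70 months + 55 months + 54 months + 49 months = 228 months
Cooperation with authorities reduction: 30% of 228 months = 68 months (rounded down)
After reduction: 228 − 68 = 160 months
Less pre-trial detention credit: 160 months − 53 months = 107 months
Cap at 128 months: 107 months is within the cap, no reduction.
Minimum 59 months: 107 months meets the minimum, no increase.

107 months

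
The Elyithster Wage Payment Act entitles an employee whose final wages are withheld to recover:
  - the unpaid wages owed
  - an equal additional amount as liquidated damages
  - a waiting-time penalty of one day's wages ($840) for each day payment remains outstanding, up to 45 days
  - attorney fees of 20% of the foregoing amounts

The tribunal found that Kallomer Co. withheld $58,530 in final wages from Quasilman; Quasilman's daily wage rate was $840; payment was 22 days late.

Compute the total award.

Liquidated damages (equal amount): $58,530
Penalty days: min(22, 45) = 22
Waiting-time penalty: 22 × $840 = $18,480
Subtotal: $58,530 + $58,530 + $18,480 = $135,540
Attorney fees: 20% of $135,540 = $27,108
Total award: $135,540 + $27,108 = $162,648

$162,648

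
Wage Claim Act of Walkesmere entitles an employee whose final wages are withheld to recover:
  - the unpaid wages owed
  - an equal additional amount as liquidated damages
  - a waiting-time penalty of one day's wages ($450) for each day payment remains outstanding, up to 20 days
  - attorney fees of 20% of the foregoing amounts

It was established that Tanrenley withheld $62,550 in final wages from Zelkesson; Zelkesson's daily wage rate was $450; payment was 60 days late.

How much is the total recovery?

Total award: $160,920

Liquidated damages (equal amount): $62,550
Penalty days: min(60, 20) = 20
Waiting-time penalty: 20 × $450 = $9,000
Subtotal: $62,550 + $62,550 + $9,000 = $134,100
Attorney fees: 20% of $134,100 = $26,820
Total award: $134,100 + $26,820 = $160,920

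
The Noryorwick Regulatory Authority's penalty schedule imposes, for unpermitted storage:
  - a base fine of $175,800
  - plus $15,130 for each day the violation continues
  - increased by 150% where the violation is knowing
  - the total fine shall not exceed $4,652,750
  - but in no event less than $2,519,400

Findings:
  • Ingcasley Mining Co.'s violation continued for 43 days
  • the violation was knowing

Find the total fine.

Civil penalty: $2,519,400

Per-day component: 43 × $15,130 = $650,590
Base plus per-day: $175,800 + $650,590 = $826,390
Enhancement: 150% of $826,390 = $1,239,585
Enhanced fine: $826,390 + $1,239,585 = $2,065,975
Cap at $4,652,750: $2,065,975 is within the cap, no reduction.
Minimum $2,519,400: $2,065,975 is below the minimum → $2,519,400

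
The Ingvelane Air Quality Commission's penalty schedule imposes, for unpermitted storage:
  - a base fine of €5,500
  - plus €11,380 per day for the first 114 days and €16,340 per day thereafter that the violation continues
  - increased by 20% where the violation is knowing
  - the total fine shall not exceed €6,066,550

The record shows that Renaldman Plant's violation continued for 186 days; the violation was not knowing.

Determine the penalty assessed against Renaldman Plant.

Civil penalty: €2,479,300

First 114 days: 114 × €11,380 = €1,297,320
Remaining days: (186 − 114) × €16,340 = €1,176,480
Per-day component: €1,297,320 + €1,176,480 = €2,473,800
Base plus per-day: €5,500 + €2,473,800 = €2,479,300
The violation was not knowing: no 20% increase.
Cap at €6,066,550: €2,479,300 is within the cap, no reduction.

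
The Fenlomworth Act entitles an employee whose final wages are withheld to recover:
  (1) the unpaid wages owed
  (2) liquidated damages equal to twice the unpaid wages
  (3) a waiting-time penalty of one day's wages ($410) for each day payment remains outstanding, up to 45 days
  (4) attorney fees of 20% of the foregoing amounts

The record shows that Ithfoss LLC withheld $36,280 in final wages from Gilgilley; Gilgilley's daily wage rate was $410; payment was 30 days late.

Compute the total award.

$145,368

Doubled: 2 × $36,280 = $72,560
Penalty days: min(30, 45) = 30
Waiting-time penalty: 30 × $410 = $12,300
Subtotal: $36,280 + $72,560 + $12,300 = $121,140
Attorney fees: 20% of $121,140 = $24,228
Total award: $121,140 + $24,228 = $145,368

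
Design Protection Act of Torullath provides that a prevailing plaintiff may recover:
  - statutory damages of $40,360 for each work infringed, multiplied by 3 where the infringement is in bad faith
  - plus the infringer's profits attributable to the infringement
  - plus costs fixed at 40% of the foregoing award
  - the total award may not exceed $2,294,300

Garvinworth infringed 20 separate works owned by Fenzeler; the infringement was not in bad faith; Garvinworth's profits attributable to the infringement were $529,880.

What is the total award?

Award: $1,871,912

Statutory damages: 20 × $40,360 = $807,200
Infringement not in bad faith: no ×3 enhancement.
Combined award: $807,200 + $529,880 = $1,337,080
Costs: 40% of $1,337,080 = $534,832
Award plus costs: $1,337,080 + $534,832 = $1,871,912
Cap at $2,294,300: $1,871,912 is within the cap, no reduction.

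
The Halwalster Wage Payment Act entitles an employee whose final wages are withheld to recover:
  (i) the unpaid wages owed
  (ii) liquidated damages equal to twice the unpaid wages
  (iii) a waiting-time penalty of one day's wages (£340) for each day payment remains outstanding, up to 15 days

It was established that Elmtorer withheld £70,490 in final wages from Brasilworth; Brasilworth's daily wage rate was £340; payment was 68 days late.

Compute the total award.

£216,570

Doubled: 2 × £70,490 = £140,980
Penalty days: min(68, 15) = 15
Waiting-time penalty: 15 × £340 = £5,100
Total award: £70,490 + £140,980 + £5,100 = £216,570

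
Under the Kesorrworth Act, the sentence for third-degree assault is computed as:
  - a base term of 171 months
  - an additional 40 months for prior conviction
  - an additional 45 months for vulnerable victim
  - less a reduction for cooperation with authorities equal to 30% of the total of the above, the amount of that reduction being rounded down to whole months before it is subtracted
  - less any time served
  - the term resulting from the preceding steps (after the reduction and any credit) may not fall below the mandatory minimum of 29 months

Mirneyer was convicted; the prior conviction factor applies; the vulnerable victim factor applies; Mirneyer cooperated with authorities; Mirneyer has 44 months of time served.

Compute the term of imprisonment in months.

136 months

Prior conviction enhancement: +40 months
Vulnerable victim enhancement: +45 months
Adjusted term: 171 months + 40 months + 45 months = 256 months
Cooperation with authorities reduction: 30% of 256 months = 76 months (rounded down)
After reduction: 256 − 76 = 180 months
Less time served: 180 months − 44 months = 136 months
Minimum 29 months: 136 months meets the minimum, no increase.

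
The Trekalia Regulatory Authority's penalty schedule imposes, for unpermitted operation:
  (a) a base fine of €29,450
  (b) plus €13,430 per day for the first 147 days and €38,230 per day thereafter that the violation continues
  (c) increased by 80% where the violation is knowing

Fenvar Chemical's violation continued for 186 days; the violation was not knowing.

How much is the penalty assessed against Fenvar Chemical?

First 147 days: 147 × €13,430 = €1,974,210
Remaining days: (186 − 147) × €38,230 = €1,490,970
Per-day component: €1,974,210 + €1,490,970 = €3,465,180
Base plus per-day: €29,450 + €3,465,180 = €3,494,630
The violation was not knowing: no 80% increase.

€3,494,630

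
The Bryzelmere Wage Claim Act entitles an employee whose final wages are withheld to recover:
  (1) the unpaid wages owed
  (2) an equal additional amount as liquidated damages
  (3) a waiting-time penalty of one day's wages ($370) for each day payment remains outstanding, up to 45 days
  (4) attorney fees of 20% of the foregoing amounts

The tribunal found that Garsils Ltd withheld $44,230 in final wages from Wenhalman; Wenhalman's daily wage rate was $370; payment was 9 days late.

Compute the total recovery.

Liquidated damages (equal amount): $44,230
Penalty days: min(9, 45) = 9
Waiting-time penalty: 9 × $370 = $3,330
Subtotal: $44,230 + $44,230 + $3,330 = $91,790
Attorney fees: 20% of $91,790 = $18,358
Total award: $91,790 + $18,358 = $110,148

$110,148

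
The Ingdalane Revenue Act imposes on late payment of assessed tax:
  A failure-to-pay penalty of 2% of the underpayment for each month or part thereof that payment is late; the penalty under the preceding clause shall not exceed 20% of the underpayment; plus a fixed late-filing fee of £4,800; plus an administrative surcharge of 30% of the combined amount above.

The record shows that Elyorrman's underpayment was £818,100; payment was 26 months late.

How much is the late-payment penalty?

Accrued rate: 2% × 26 = 52%, capped at 20% → 20%
Failure-to-pay penalty: 20% of £818,100 = £163,620
Penalty before surcharge: £163,620 + £4,800 = £168,420
Administrative surcharge: 30% of £168,420 = £50,526
Total penalty: £168,420 + £50,526 = £218,946

£218,946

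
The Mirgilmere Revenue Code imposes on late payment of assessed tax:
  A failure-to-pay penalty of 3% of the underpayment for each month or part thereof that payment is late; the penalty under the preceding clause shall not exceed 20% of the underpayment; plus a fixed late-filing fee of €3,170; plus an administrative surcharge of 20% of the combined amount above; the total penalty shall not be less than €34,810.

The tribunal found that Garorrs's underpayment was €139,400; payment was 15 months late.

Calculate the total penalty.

Accrued rate: 3% × 15 = 45%, capped at 20% → 20%
Failure-to-pay penalty: 20% of €139,400 = €27,880
Penalty before surcharge: €27,880 + €3,170 = €31,050
Administrative surcharge: 20% of €31,050 = €6,210
Total penalty: €31,050 + €6,210 = €37,260
Minimum €34,810: €37,260 meets the minimum, no increase.

€37,260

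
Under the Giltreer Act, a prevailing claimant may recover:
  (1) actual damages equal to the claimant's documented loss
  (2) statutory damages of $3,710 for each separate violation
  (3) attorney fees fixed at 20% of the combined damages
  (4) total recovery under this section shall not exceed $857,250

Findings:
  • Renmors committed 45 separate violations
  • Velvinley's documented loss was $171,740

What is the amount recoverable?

Statutory damages: 45 × $3,710 = $166,950
Combined damages: $171,740 + $166,950 = $338,690
Attorney fees: 20% of $338,690 = $67,738
Total before cap: $338,690 + $67,738 = $406,428
Cap at $857,250: $406,428 is within the cap, no reduction.

Total recovery: $406,428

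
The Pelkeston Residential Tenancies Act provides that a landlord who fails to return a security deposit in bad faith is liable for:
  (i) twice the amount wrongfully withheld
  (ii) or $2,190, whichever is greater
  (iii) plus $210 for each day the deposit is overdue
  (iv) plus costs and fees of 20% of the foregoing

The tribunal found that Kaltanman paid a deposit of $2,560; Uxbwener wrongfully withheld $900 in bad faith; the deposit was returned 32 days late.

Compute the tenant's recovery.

Doubled: 2 × $900 = $1,800
Minimum $2,190: $1,800 is below the minimum → $2,190
Late-return penalty: 32 × $210 = $6,720
Damages plus late penalty: $2,190 + $6,720 = $8,910
Costs and fees: 20% of $8,910 = $1,782
Total recovery: $8,910 + $1,782 = $10,692

$10,692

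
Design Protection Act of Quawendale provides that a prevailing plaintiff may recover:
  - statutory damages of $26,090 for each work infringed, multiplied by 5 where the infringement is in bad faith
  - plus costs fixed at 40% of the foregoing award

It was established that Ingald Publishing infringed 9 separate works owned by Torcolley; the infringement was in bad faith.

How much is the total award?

$1,643,670

Statutory damages: 9 × $26,090 = $234,810
Multiplied by 5: 5 × $234,810 = $1,174,050
Costs: 40% of $1,174,050 = $469,620
Award plus costs: $1,174,050 + $469,620 = $1,643,670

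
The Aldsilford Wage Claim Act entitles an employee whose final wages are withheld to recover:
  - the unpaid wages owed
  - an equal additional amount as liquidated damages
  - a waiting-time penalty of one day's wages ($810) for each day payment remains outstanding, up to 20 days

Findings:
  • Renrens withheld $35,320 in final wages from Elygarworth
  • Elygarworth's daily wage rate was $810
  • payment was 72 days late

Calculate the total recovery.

$86,840

Liquidated damages (equal amount): $35,320
Penalty days: min(72, 20) = 20
Waiting-time penalty: 20 × $810 = $16,200
Total award: $35,320 + $35,320 + $16,200 = $86,840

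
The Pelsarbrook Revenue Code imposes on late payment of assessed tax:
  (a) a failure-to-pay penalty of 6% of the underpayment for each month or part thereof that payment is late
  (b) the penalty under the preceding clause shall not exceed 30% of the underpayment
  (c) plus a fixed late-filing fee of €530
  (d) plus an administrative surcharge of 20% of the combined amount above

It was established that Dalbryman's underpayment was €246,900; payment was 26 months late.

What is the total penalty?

Accrued rate: 6% × 26 = 156%, capped at 30% → 30%
Failure-to-pay penalty: 30% of €246,900 = €74,070
Penalty before surcharge: €74,070 + €530 = €74,600
Administrative surcharge: 20% of €74,600 = €14,920
Total penalty: €74,600 + €14,920 = €89,520

€89,520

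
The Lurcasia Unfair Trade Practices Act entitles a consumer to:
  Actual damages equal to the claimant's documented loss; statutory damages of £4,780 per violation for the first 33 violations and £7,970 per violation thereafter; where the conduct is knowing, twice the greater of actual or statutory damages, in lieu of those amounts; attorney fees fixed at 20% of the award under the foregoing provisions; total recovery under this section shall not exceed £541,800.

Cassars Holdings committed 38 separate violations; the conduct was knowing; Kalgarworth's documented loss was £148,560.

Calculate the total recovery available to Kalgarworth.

First 33 violations: 33 × £4,780 = £157,740
Remaining violations: (38 − 33) × £7,970 = £39,850
Statutory damages: £157,740 + £39,850 = £197,590
Greater of actual damages (£148,560) or statutory damages (£197,590): £197,590
Doubled: 2 × £197,590 = £395,180
Attorney fees: 20% of £395,180 = £79,036
Total before cap: £395,180 + £79,036 = £474,216
Cap at £541,800: £474,216 is within the cap, no reduction.

£474,216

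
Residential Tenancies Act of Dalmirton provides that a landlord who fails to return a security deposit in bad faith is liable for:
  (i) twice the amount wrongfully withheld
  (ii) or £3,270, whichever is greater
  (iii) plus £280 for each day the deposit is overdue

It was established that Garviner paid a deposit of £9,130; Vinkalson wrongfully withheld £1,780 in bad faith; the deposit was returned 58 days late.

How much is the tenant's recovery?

Doubled: 2 × £1,780 = £3,560
Minimum £3,270: £3,560 meets the minimum, no increase.
Late-return penalty: 58 × £280 = £16,240
Damages plus late penalty: £3,560 + £16,240 = £19,800

£19,800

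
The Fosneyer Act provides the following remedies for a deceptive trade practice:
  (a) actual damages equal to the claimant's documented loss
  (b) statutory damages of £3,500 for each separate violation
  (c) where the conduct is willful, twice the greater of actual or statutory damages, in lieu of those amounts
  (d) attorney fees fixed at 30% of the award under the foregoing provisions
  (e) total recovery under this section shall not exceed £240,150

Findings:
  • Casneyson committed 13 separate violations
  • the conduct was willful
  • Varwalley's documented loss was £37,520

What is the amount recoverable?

Statutory damages: 13 × £3,500 = £45,500
Greater of actual damages (£37,520) or statutory damages (£45,500): £45,500
Doubled: 2 × £45,500 = £91,000
Attorney fees: 30% of £91,000 = £27,300
Total before cap: £91,000 + £27,300 = £118,300
Cap at £240,150: £118,300 is within the cap, no reduction.

£118,300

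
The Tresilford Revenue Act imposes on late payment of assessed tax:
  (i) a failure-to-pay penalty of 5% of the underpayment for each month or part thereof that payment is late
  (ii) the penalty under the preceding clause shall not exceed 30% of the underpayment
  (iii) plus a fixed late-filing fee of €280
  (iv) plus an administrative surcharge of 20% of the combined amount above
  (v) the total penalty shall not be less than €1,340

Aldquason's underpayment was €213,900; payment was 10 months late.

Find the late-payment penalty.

€77,340

Accrued rate: 5% × 10 = 50%, capped at 30% → 30%
Failure-to-pay penalty: 30% of €213,900 = €64,170
Penalty before surcharge: €64,170 + €280 = €64,450
Administrative surcharge: 20% of €64,450 = €12,890
Total penalty: €64,450 + €12,890 = €77,340
Minimum €1,340: €77,340 meets the minimum, no increase.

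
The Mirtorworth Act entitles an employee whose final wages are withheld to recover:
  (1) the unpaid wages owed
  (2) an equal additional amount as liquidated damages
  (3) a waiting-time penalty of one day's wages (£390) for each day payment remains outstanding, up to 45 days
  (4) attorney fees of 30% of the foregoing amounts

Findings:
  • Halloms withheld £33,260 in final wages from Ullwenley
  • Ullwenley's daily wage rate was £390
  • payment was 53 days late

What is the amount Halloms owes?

Total award: £109,291

Liquidated damages (equal amount): £33,260
Penalty days: min(53, 45) = 45
Waiting-time penalty: 45 × £390 = £17,550
Subtotal: £33,260 + £33,260 + £17,550 = £84,070
Attorney fees: 30% of £84,070 = £25,221
Total award: £84,070 + £25,221 = £109,291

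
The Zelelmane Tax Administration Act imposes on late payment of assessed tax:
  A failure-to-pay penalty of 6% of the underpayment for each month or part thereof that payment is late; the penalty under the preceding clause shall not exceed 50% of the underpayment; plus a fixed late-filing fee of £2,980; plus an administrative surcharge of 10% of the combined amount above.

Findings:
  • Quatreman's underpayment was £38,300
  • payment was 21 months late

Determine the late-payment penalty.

Penalty: £24,343

Accrued rate: 6% × 21 = 126%, capped at 50% → 50%
Failure-to-pay penalty: 50% of £38,300 = £19,150
Penalty before surcharge: £19,150 + £2,980 = £22,130
Administrative surcharge: 10% of £22,130 = £2,213
Total penalty: £22,130 + £2,213 = £24,343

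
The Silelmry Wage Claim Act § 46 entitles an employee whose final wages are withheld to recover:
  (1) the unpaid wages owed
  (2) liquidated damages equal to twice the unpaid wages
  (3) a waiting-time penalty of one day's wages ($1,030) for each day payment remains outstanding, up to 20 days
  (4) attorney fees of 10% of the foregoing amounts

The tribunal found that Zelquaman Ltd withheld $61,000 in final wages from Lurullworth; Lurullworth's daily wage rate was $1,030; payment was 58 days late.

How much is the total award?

Doubled: 2 × $61,000 = $122,000
Penalty days: min(58, 20) = 20
Waiting-time penalty: 20 × $1,030 = $20,600
Subtotal: $61,000 + $122,000 + $20,600 = $203,600
Attorney fees: 10% of $203,600 = $20,360
Total award: $203,600 + $20,360 = $223,960

$223,960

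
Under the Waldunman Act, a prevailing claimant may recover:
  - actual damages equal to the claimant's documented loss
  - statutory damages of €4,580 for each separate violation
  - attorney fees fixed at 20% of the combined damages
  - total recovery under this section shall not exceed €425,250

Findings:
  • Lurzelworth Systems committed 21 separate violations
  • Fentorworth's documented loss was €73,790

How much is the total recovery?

Statutory damages: 21 × €4,580 = €96,180
Combined damages: €73,790 + €96,180 = €169,970
Attorney fees: 20% of €169,970 = €33,994
Total before cap: €169,970 + €33,994 = €203,964
Cap at €425,250: €203,964 is within the cap, no reduction.

€203,964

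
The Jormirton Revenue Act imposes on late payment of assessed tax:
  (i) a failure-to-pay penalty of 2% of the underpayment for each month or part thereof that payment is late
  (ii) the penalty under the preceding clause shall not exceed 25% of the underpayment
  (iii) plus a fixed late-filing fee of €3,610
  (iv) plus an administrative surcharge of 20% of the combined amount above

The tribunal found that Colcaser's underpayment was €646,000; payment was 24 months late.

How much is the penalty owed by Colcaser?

Penalty: €198,132

Accrued rate: 2% × 24 = 48%, capped at 25% → 25%
Failure-to-pay penalty: 25% of €646,000 = €161,500
Penalty before surcharge: €161,500 + €3,610 = €165,110
Administrative surcharge: 20% of €165,110 = €33,022
Total penalty: €165,110 + €33,022 = €198,132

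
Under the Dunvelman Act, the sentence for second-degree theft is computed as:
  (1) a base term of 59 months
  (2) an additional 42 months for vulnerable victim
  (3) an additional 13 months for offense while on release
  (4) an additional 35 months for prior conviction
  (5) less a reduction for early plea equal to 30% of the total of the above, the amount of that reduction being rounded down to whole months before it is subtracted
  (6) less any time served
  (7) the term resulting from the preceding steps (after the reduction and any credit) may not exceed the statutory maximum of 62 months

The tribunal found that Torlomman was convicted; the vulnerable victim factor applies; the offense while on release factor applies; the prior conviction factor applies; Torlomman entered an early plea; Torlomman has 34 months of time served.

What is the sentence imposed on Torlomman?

62 months

Vulnerable victim enhancement: +42 months
Offense while on release enhancement: +13 months
Prior conviction enhancement: +35 months
Adjusted term: 59 months + 42 months + 13 months + 35 months = 149 months
Early plea reduction: 30% of 149 months = 44 months (rounded down)
After reduction: 149 − 44 = 105 months
Less time served: 105 months − 34 months = 71 months
Cap at 62 months: 71 months exceeds the cap → 62 months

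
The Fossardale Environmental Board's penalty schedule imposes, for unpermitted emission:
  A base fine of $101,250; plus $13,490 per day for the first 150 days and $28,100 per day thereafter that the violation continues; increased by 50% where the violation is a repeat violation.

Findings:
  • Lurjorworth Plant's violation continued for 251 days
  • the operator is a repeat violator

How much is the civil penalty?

First 150 days: 150 × $13,490 = $2,023,500
Remaining days: (251 − 150) × $28,100 = $2,838,100
Per-day component: $2,023,500 + $2,838,100 = $4,861,600
Base plus per-day: $101,250 + $4,861,600 = $4,962,850
Enhancement: 50% of $4,962,850 = $2,481,425
Enhanced fine: $4,962,850 + $2,481,425 = $7,444,275

$7,444,275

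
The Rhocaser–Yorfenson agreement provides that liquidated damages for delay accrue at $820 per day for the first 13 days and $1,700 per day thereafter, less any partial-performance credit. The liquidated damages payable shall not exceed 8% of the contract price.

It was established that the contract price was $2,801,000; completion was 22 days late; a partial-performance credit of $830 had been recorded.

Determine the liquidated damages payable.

$25,130

First 13 days: 13 × $820 = $10,660
Remaining days: (22 − 13) × $1,700 = $15,300
Accrued per-day damages: $10,660 + $15,300 = $25,960
Less partial-performance credit: $25,960 − $830 = $25,130
Cap: 8% of $2,801,000 = $224,080
Cap at $224,080: $25,130 is within the cap, no reduction.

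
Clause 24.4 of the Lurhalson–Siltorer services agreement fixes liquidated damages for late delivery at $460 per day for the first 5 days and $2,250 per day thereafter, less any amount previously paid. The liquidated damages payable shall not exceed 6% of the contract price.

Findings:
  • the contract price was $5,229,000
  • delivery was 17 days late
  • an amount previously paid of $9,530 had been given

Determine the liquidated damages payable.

$19,770

First 5 days: 5 × $460 = $2,300
Remaining days: (17 − 5) × $2,250 = $27,000
Accrued per-day damages: $2,300 + $27,000 = $29,300
Less amount previously paid: $29,300 − $9,530 = $19,770
Cap: 6% of $5,229,000 = $313,740
Cap at $313,740: $19,770 is within the cap, no reduction.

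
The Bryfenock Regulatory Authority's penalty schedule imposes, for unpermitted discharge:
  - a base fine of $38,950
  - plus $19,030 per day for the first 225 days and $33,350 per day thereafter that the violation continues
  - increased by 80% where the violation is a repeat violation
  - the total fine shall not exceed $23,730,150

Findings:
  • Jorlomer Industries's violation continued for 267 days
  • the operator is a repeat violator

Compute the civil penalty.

First 225 days: 225 × $19,030 = $4,281,750
Remaining days: (267 − 225) × $33,350 = $1,400,700
Per-day component: $4,281,750 + $1,400,700 = $5,682,450
Base plus per-day: $38,950 + $5,682,450 = $5,721,400
Enhancement: 80% of $5,721,400 = $4,577,120
Enhanced fine: $5,721,400 + $4,577,120 = $10,298,520
Cap at $23,730,150: $10,298,520 is within the cap, no reduction.

$10,298,520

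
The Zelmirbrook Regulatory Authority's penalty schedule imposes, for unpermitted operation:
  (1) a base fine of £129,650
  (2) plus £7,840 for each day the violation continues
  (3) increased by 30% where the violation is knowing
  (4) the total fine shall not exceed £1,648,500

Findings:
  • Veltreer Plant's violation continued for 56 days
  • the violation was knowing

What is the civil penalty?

£739,297

Per-day component: 56 × £7,840 = £439,040
Base plus per-day: £129,650 + £439,040 = £568,690
Enhancement: 30% of £568,690 = £170,607
Enhanced fine: £568,690 + £170,607 = £739,297
Cap at £1,648,500: £739,297 is within the cap, no reduction.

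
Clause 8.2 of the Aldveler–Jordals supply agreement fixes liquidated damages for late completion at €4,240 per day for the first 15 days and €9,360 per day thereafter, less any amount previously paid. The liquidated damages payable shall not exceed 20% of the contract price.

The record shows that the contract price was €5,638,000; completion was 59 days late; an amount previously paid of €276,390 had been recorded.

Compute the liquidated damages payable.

€199,050

First 15 days: 15 × €4,240 = €63,600
Remaining days: (59 − 15) × €9,360 = €411,840
Accrued per-day damages: €63,600 + €411,840 = €475,440
Less amount previously paid: €475,440 − €276,390 = €199,050
Cap: 20% of €5,638,000 = €1,127,600
Cap at €1,127,600: €199,050 is within the cap, no reduction.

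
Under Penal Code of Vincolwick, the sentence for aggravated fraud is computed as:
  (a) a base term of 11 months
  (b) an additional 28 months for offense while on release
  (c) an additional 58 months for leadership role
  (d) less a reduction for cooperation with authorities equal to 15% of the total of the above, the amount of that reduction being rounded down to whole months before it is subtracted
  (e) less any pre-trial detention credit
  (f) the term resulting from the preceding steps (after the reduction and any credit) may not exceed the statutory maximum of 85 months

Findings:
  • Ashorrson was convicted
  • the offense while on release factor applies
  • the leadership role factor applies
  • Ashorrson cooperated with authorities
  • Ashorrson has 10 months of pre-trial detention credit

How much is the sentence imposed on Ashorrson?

Offense while on release enhancement: +28 months
Leadership role enhancement: +58 months
Adjusted term: 11 months + 28 months + 58 months = 97 months
Cooperation with authorities reduction: 15% of 97 months = 14 months (rounded down)
After reduction: 97 − 14 = 83 months
Less pre-trial detention credit: 83 months − 10 months = 73 months
Cap at 85 months: 73 months is within the cap, no reduction.

73 months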